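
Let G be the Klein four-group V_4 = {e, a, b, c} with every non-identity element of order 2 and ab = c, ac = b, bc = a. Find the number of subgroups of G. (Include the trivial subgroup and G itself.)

|G| = 4, so by Lagrange every subgroup order divides 4. Divisors: 1, 2, 4.
Subgroups by order — order 1: 1; order 2: 3; order 4: 1.
Total: 1 + 3 + 1 = 5.

5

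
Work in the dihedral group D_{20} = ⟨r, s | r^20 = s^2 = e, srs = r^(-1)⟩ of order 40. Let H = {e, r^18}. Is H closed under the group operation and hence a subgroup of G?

r^18 ∈ H but its inverse r^2 ∉ H, so H is not a subgroup.

No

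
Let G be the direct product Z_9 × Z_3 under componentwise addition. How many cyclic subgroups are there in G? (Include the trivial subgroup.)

8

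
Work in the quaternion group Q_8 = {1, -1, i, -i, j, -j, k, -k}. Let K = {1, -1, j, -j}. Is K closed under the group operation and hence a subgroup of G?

Yes

|K| = 4 divides |G| = 8, consistent with Lagrange.
K contains the identity, every element's inverse is in K, and K is closed under ·: it is a subgroup.
In fact K = ⟨j⟩.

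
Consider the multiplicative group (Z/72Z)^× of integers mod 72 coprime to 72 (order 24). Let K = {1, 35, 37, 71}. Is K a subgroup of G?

Yes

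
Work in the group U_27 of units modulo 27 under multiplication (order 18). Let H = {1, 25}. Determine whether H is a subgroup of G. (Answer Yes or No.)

No

25 ∈ H but its inverse 13 ∉ H, so H is not a subgroup.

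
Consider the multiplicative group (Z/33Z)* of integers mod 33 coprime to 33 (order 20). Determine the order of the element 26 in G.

10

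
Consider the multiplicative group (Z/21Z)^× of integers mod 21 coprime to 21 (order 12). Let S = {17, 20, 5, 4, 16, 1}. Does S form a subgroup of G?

Yes

|S| = 6 divides |G| = 12, consistent with Lagrange.
S contains the identity, every element's inverse is in S, and S is closed under ·: it is a subgroup.
In fact S = ⟨17⟩.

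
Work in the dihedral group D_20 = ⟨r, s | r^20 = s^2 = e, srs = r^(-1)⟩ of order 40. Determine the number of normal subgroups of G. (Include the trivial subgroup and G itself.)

G has 48 subgroups. Checking conjugation-invariance by order — order 1: 1/1 normal; order 2: 1/21 normal; order 4: 1/11 normal; order 5: 1/1 normal; order 8: 0/5 normal; order 10: 1/5 normal; order 20: 3/3 normal; order 40: 1/1 normal.
Total normal subgroups: 9.

9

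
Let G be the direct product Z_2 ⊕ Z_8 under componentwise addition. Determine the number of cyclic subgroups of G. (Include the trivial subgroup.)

8

Each element a generates a cyclic subgroup ⟨a⟩; distinct elements may generate the same one (a cyclic group of order d has φ(d) generators).
Cyclic subgroups by order — order 1: 1; order 2: 3; order 4: 2; order 8: 2.
Total: 8.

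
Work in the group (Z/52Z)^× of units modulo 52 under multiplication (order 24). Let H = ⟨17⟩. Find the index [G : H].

|⟨17⟩| = 6 and |G| = 24.
By Lagrange, [G : H] = |G|/|H| = 24/6 = 4.

4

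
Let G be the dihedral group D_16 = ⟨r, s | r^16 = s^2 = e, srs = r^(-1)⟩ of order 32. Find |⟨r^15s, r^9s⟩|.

16

|⟨r^15s⟩| = 2 and |⟨r^9s⟩| = 2, so |H| is a multiple of lcm(2, 2) = 2 and divides |G| = 32.
Closing under the operation: H = {e, r^2, r^4, r^6, r^8, r^10, r^12, r^14, rs, r^3s, r^5s, r^7s, r^9s, r^11s, r^13s, r^15s}, so |H| = 16.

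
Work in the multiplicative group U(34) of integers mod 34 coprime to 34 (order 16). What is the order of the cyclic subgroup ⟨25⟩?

Compute successive powers of 25 mod 34: 25, 13, 19, 33, 9, 21, 15, 1; 25^8 ≡ 1 (mod 34).
So |⟨25⟩| = 8.

8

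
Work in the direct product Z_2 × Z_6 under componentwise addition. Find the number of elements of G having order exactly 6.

6

An element (a,b) has order lcm(ord(a), ord(b)); count pairs with lcm equal to 6.
Enumerating gives 6 such elements.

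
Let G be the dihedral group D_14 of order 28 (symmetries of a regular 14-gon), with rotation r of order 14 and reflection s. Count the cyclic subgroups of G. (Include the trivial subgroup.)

18

Each element a generates a cyclic subgroup ⟨a⟩; distinct elements may generate the same one (a cyclic group of order d has φ(d) generators).
Cyclic subgroups by order — order 1: 1; order 2: 15; order 7: 1; order 14: 1.
Total: 18.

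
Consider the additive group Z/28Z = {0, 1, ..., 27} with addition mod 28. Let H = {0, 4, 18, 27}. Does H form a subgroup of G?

No

18 ∈ H but its inverse 10 ∉ H, so H is not a subgroup.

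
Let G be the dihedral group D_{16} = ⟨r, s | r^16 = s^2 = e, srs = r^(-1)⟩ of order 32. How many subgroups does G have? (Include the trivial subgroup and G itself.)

36

|G| = 32, so by Lagrange every subgroup order divides 32. Divisors: 1, 2, 4, 8, 16, 32.
Subgroups by order — order 1: 1; order 2: 17; order 4: 9; order 8: 5; order 16: 3; order 32: 1.
Total: 1 + 17 + 9 + 5 + 3 + 1 = 36.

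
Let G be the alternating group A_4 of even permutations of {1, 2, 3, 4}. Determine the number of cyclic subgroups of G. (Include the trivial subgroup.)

8

Each element a generates a cyclic subgroup ⟨a⟩; distinct elements may generate the same one (a cyclic group of order d has φ(d) generators).
Cyclic subgroups by order — order 1: 1; order 2: 3; order 3: 4.
Total: 8.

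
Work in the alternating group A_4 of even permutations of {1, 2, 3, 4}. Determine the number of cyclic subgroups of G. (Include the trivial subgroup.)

Each element a generates a cyclic subgroup ⟨a⟩; distinct elements may generate the same one (a cyclic group of order d has φ(d) generators).
Cyclic subgroups by order — order 1: 1; order 2: 3; order 3: 4.
Total: 8.

8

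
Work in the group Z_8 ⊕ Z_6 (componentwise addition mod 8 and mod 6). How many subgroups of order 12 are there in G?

3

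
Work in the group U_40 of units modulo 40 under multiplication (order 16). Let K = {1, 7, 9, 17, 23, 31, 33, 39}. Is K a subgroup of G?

Yes

|K| = 8 divides |G| = 16, consistent with Lagrange.
K contains the identity, every element's inverse is in K, and K is closed under ·: it is a subgroup.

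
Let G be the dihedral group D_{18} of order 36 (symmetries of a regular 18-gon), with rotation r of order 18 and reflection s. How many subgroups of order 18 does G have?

|G| = 36 and 18 | 36, so subgroups of order 18 are possible by Lagrange.
The subgroups of order 18 are: {e, r, r^2, r^3, r^4, r^5, r^6, r^7, r^8, r^9, r^10, r^11, r^12, r^13, r^14, r^15, r^16, r^17}; {e, r^2, r^4, r^6, r^8, r^10, r^12, r^14, r^16, s, r^2s, r^4s, r^6s, r^8s, r^10s, r^12s, r^14s, r^16s}; {e, r^2, r^4, r^6, r^8, r^10, r^12, r^14, r^16, rs, r^3s, r^5s, r^7s, r^9s, r^11s, r^13s, r^15s, r^17s}.
So G has 3 subgroups of order 18.

3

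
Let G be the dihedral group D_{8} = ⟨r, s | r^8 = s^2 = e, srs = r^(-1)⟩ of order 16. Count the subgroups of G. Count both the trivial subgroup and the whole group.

|G| = 16, so by Lagrange every subgroup order divides 16. Divisors: 1, 2, 4, 8, 16.
Subgroups by order — order 1: 1; order 2: 9; order 4: 5; order 8: 3; order 16: 1.
Total: 1 + 9 + 5 + 3 + 1 = 19.

19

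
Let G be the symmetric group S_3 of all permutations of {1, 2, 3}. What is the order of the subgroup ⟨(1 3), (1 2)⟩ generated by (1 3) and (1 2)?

|⟨(1 3)⟩| = 2 and |⟨(1 2)⟩| = 2, so |H| is a multiple of lcm(2, 2) = 2 and divides |G| = 6.
Closing {(1 3), (1 2)} under the group operation gives all of G, so |H| = 6.

6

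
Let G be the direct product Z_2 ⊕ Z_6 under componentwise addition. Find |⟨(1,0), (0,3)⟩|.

4

|⟨(1,0)⟩| = 2 and |⟨(0,3)⟩| = 2, so |H| is a multiple of lcm(2, 2) = 2 and divides |G| = 12.
Closing under the operation: H = {(0,0), (0,3), (1,0), (1,3)}, so |H| = 4.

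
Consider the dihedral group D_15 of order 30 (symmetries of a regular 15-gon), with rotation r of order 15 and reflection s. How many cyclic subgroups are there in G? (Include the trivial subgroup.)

19

Group the elements of G by the cyclic subgroup they generate; each cyclic subgroup of order d accounts for φ(d) elements.
Cyclic subgroups by order — order 1: 1; order 2: 15; order 3: 1; order 5: 1; order 15: 1.
Total: 19.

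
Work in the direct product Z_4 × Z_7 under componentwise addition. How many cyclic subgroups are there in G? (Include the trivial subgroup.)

A cyclic subgroup of order d is generated by each of its φ(d) elements of order d, so the cyclic subgroups of order d number (#elements of order d)/φ(d).
Cyclic subgroups by order — order 1: 1; order 2: 1; order 4: 1; order 7: 1; order 14: 1; order 28: 1.
Total: 6.

6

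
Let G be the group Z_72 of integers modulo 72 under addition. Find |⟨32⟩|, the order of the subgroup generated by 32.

In Z_72, the order of an element a is n/gcd(a, n).
gcd(32, 72) = 8, so |⟨32⟩| = 72/8 = 9.

9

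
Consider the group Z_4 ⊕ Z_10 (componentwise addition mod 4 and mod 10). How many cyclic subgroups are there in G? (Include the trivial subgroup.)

Each element a generates a cyclic subgroup ⟨a⟩; distinct elements may generate the same one (a cyclic group of order d has φ(d) generators).
Cyclic subgroups by order — order 1: 1; order 2: 3; order 4: 2; order 5: 1; order 10: 3; order 20: 2.
Total: 12.

12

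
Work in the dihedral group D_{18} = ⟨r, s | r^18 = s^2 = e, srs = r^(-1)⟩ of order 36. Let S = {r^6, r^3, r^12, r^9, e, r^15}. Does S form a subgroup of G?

Yes

|S| = 6 divides |G| = 36, consistent with Lagrange.
S contains the identity, every element's inverse is in S, and S is closed under ·: it is a subgroup.
In fact S = ⟨r^15⟩.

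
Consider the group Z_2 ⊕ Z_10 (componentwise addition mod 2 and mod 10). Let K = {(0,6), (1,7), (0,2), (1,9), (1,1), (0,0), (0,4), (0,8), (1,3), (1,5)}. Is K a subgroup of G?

|K| = 10 divides |G| = 20, consistent with Lagrange.
K contains the identity, every element's inverse is in K, and K is closed under +: it is a subgroup.
In fact K = ⟨(1,1)⟩.

Yes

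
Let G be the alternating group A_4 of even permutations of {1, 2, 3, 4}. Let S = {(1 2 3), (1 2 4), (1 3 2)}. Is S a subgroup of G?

No

The identity e ∉ S, so S is not a subgroup.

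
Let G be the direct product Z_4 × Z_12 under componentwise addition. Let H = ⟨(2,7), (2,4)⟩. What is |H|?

|⟨(2,7)⟩| = 12 and |⟨(2,4)⟩| = 6, so |H| is a multiple of lcm(12, 6) = 12 and divides |G| = 48.
Closing under the operation: H = {(0,0), (0,1), (0,2), (0,3), (0,4), (0,5), (0,6), (0,7), (0,8), (0,9), (0,10), (0,11), (2,0), (2,1), (2,2), (2,3), (2,4), (2,5), (2,6), (2,7), (2,8), (2,9), (2,10), (2,11)}, so |H| = 24.

24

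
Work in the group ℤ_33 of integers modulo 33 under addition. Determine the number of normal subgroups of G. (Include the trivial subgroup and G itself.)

G is abelian, so every subgroup is normal.
G has 4 subgroups in total, hence 4 normal subgroups.

4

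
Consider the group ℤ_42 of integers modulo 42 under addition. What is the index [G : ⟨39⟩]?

|⟨39⟩| = 14 and |G| = 42.
By Lagrange, [G : H] = |G|/|H| = 42/14 = 3.

3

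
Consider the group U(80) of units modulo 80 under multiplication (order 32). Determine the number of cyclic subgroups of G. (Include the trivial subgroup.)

Each element a generates a cyclic subgroup ⟨a⟩; distinct elements may generate the same one (a cyclic group of order d has φ(d) generators).
Cyclic subgroups by order — order 1: 1; order 2: 7; order 4: 12.
Total: 20.

20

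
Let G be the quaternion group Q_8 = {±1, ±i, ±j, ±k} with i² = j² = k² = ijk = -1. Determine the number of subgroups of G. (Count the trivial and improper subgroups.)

6

|G| = 8, so by Lagrange every subgroup order divides 8. Divisors: 1, 2, 4, 8.
Subgroups by order — order 1: 1; order 2: 1; order 4: 3; order 8: 1.
Total: 1 + 1 + 3 + 1 = 6.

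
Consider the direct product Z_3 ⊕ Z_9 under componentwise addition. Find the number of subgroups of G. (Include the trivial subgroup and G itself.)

10

|G| = 27, so by Lagrange every subgroup order divides 27. Divisors: 1, 3, 9, 27.
Subgroups by order — order 1: 1; order 3: 4; order 9: 4; order 27: 1.
Total: 1 + 4 + 4 + 1 = 10.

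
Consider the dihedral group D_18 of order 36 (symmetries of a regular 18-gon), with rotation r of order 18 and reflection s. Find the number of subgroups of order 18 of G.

3

|G| = 36 and 18 | 36, so subgroups of order 18 are possible by Lagrange.
The subgroups of order 18 are: {e, r, r^2, r^3, r^4, r^5, r^6, r^7, r^8, r^9, r^10, r^11, r^12, r^13, r^14, r^15, r^16, r^17}; {e, r^2, r^4, r^6, r^8, r^10, r^12, r^14, r^16, s, r^2s, r^4s, r^6s, r^8s, r^10s, r^12s, r^14s, r^16s}; {e, r^2, r^4, r^6, r^8, r^10, r^12, r^14, r^16, rs, r^3s, r^5s, r^7s, r^9s, r^11s, r^13s, r^15s, r^17s}.
So G has 3 subgroups of order 18.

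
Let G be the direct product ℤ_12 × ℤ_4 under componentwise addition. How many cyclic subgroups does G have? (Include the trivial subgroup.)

20

Group the elements of G by the cyclic subgroup they generate; each cyclic subgroup of order d accounts for φ(d) elements.
Cyclic subgroups by order — order 1: 1; order 2: 3; order 3: 1; order 4: 6; order 6: 3; order 12: 6.
Total: 20.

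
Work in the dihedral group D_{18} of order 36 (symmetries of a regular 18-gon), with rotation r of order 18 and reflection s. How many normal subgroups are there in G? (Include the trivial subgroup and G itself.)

G has 45 subgroups. Checking conjugation-invariance by order — order 1: 1/1 normal; order 2: 1/19 normal; order 3: 1/1 normal; order 4: 0/9 normal; order 6: 1/7 normal; order 9: 1/1 normal; order 12: 0/3 normal; order 18: 3/3 normal; order 36: 1/1 normal.
Total normal subgroups: 9.

9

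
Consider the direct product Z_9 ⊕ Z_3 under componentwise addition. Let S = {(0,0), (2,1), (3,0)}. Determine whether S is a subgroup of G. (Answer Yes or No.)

No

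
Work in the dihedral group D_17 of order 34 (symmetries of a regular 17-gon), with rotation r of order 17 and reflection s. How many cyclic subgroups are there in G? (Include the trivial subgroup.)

19

Each element a generates a cyclic subgroup ⟨a⟩; distinct elements may generate the same one (a cyclic group of order d has φ(d) generators).
Cyclic subgroups by order — order 1: 1; order 2: 17; order 17: 1.
Total: 19.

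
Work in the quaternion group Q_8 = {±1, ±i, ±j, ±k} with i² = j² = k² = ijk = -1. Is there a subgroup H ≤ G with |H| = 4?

Yes

4 | 8. A subgroup of order 4 is {1, -1, i, -i}.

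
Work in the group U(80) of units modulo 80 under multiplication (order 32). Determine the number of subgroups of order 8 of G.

19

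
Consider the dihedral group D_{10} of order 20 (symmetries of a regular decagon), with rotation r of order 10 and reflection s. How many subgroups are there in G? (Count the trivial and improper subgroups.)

22

|G| = 20, so by Lagrange every subgroup order divides 20. Divisors: 1, 2, 4, 5, 10, 20.
Subgroups by order — order 1: 1; order 2: 11; order 4: 5; order 5: 1; order 10: 3; order 20: 1.
Total: 1 + 11 + 5 + 1 + 3 + 1 = 22.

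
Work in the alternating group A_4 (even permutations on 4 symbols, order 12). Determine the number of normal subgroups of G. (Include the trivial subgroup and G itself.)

G has 10 subgroups. Checking conjugation-invariance by order — order 1: 1/1 normal; order 2: 0/3 normal; order 3: 0/4 normal; order 4: 1/1 normal; order 12: 1/1 normal.
Total normal subgroups: 3.

3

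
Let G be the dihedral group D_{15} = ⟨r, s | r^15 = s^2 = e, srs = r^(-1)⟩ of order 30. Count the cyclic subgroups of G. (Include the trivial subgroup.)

19

A cyclic subgroup of order d is generated by each of its φ(d) elements of order d, so the cyclic subgroups of order d number (#elements of order d)/φ(d).
Cyclic subgroups by order — order 1: 1; order 2: 15; order 3: 1; order 5: 1; order 15: 1.
Total: 19.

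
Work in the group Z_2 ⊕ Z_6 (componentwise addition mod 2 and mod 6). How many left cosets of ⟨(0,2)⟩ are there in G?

|⟨(0,2)⟩| = 3 and |G| = 12.
By Lagrange, [G : H] = |G|/|H| = 12/3 = 4.

4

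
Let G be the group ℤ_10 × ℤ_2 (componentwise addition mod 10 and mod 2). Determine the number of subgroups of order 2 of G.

3

|G| = 20 and 2 | 20, so subgroups of order 2 are possible by Lagrange.
The subgroups of order 2 are: {(0,0), (0,1)}; {(0,0), (5,0)}; {(0,0), (5,1)}.
So G has 3 subgroups of order 2.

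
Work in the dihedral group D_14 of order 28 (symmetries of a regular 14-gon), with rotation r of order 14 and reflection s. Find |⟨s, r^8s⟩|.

14

|⟨s⟩| = 2 and |⟨r^8s⟩| = 2, so |H| is a multiple of lcm(2, 2) = 2 and divides |G| = 28.
Closing under the operation: H = {e, r^2, r^4, r^6, r^8, r^10, r^12, s, r^2s, r^4s, r^6s, r^8s, r^10s, r^12s}, so |H| = 14.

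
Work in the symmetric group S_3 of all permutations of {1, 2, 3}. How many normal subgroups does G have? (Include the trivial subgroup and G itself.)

G has 6 subgroups. Checking conjugation-invariance by order — order 1: 1/1 normal; order 2: 0/3 normal; order 3: 1/1 normal; order 6: 1/1 normal.
Total normal subgroups: 3.

3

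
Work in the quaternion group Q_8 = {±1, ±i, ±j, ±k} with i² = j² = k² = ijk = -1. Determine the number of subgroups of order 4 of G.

3

|G| = 8 and 4 | 8, so subgroups of order 4 are possible by Lagrange.
The subgroups of order 4 are: {1, -1, i, -i}; {1, -1, j, -j}; {1, -1, k, -k}.
So G has 3 subgroups of order 4.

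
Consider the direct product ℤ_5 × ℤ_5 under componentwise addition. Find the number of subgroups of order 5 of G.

6

|G| = 25 and 5 | 25, so subgroups of order 5 are possible by Lagrange.
The subgroups of order 5 are: {(0,0), (0,1), (0,2), (0,3), (0,4)}; {(0,0), (1,0), (2,0), (3,0), (4,0)}; {(0,0), (1,1), (2,2), (3,3), (4,4)}; {(0,0), (1,2), (2,4), (3,1), (4,3)}; … (6 in all).
So G has 6 subgroups of order 5.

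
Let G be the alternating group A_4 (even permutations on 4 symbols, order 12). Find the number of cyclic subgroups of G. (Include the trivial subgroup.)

8

Each element a generates a cyclic subgroup ⟨a⟩; distinct elements may generate the same one (a cyclic group of order d has φ(d) generators).
Cyclic subgroups by order — order 1: 1; order 2: 3; order 3: 4.
Total: 8.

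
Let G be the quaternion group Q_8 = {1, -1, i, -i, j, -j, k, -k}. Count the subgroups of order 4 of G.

|G| = 8 and 4 | 8, so subgroups of order 4 are possible by Lagrange.
The subgroups of order 4 are: {1, -1, i, -i}; {1, -1, j, -j}; {1, -1, k, -k}.
So G has 3 subgroups of order 4.

3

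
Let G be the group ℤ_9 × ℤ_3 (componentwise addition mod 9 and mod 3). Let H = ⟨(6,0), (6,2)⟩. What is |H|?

9

|⟨(6,0)⟩| = 3 and |⟨(6,2)⟩| = 3, so |H| is a multiple of lcm(3, 3) = 3 and divides |G| = 27.
Closing under the operation: H = {(0,0), (0,1), (0,2), (3,0), (3,1), (3,2), (6,0), (6,1), (6,2)}, so |H| = 9.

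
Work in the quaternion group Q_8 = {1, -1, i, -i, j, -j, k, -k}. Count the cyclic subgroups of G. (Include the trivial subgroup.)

A cyclic subgroup of order d is generated by each of its φ(d) elements of order d, so the cyclic subgroups of order d number (#elements of order d)/φ(d).
Cyclic subgroups by order — order 1: 1; order 2: 1; order 4: 3.
Total: 5.

5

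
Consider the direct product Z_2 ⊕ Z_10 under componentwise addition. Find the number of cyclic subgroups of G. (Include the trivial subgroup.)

8

Group the elements of G by the cyclic subgroup they generate; each cyclic subgroup of order d accounts for φ(d) elements.
Cyclic subgroups by order — order 1: 1; order 2: 3; order 5: 1; order 10: 3.
Total: 8.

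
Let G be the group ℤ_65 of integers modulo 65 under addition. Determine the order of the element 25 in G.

In ℤ_65, the order of an element a is n/gcd(a, n).
gcd(25, 65) = 5, so |⟨25⟩| = 65/5 = 13.

13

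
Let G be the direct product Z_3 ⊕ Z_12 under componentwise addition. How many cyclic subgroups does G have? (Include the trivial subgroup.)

15

Each element a generates a cyclic subgroup ⟨a⟩; distinct elements may generate the same one (a cyclic group of order d has φ(d) generators).
Cyclic subgroups by order — order 1: 1; order 2: 1; order 3: 4; order 4: 1; order 6: 4; order 12: 4.
Total: 15.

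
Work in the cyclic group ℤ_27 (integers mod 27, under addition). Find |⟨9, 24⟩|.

9

|⟨9⟩| = 3 and |⟨24⟩| = 9, so |H| is a multiple of lcm(3, 9) = 9 and divides |G| = 27.
Closing under the operation: H = {0, 3, 6, 9, 12, 15, 18, 21, 24}, so |H| = 9.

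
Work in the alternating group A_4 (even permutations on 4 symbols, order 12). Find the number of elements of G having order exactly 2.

3

The elements of order 2 are: (1 2)(3 4), (1 3)(2 4), (1 4)(2 3).
That's 3.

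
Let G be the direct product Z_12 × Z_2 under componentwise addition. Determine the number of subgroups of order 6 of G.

|G| = 24 and 6 | 24, so subgroups of order 6 are possible by Lagrange.
The subgroups of order 6 are: {(0,0), (0,1), (4,0), (4,1), (8,0), (8,1)}; {(0,0), (2,0), (4,0), (6,0), (8,0), (10,0)}; {(0,0), (2,1), (4,0), (6,1), (8,0), (10,1)}.
So G has 3 subgroups of order 6.

3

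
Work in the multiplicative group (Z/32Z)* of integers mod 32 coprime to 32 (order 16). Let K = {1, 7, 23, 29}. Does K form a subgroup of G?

No

29 ∈ K but its inverse 21 ∉ K, so K is not a subgroup.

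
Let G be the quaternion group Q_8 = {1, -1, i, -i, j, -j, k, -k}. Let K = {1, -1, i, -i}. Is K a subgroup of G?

|K| = 4 divides |G| = 8, consistent with Lagrange.
K contains the identity, every element's inverse is in K, and K is closed under ·: it is a subgroup.
In fact K = ⟨-i⟩.

Yes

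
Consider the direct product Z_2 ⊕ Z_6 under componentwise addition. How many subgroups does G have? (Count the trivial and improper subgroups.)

10

|G| = 12, so by Lagrange every subgroup order divides 12. Divisors: 1, 2, 3, 4, 6, 12.
Subgroups by order — order 1: 1; order 2: 3; order 3: 1; order 4: 1; order 6: 3; order 12: 1.
Total: 1 + 3 + 1 + 1 + 3 + 1 = 10.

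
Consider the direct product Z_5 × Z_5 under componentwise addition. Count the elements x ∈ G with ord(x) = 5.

An element (a,b) has order lcm(ord(a), ord(b)); count pairs with lcm equal to 5.
Enumerating gives 24 such elements.

24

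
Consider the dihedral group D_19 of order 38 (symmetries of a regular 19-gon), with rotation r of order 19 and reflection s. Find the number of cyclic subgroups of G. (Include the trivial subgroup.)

21

A cyclic subgroup of order d is generated by each of its φ(d) elements of order d, so the cyclic subgroups of order d number (#elements of order d)/φ(d).
Cyclic subgroups by order — order 1: 1; order 2: 19; order 19: 1.
Total: 21.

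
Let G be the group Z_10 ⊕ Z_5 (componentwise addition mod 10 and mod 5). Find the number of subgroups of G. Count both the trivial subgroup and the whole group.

16

|G| = 50, so by Lagrange every subgroup order divides 50. Divisors: 1, 2, 5, 10, 25, 50.
Subgroups by order — order 1: 1; order 2: 1; order 5: 6; order 10: 6; order 25: 1; order 50: 1.
Total: 1 + 1 + 6 + 6 + 1 + 1 = 16.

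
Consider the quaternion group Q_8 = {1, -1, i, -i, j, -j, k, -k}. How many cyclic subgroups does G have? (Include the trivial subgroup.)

5

Group the elements of G by the cyclic subgroup they generate; each cyclic subgroup of order d accounts for φ(d) elements.
Cyclic subgroups by order — order 1: 1; order 2: 1; order 4: 3.
Total: 5.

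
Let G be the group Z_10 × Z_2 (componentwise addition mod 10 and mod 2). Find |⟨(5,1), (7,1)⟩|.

10

|⟨(5,1)⟩| = 2 and |⟨(7,1)⟩| = 10, so |H| is a multiple of lcm(2, 10) = 10 and divides |G| = 20.
Closing under the operation: H = {(0,0), (1,1), (2,0), (3,1), (4,0), (5,1), (6,0), (7,1), (8,0), (9,1)}, so |H| = 10.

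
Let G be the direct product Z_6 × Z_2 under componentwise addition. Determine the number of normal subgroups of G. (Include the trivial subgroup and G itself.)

G is abelian, so every subgroup is normal.
G has 10 subgroups in total, hence 10 normal subgroups.

10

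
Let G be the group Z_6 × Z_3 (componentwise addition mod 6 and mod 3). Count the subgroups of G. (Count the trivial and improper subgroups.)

12

|G| = 18, so by Lagrange every subgroup order divides 18. Divisors: 1, 2, 3, 6, 9, 18.
Subgroups by order — order 1: 1; order 2: 1; order 3: 4; order 6: 4; order 9: 1; order 18: 1.
Total: 1 + 1 + 4 + 4 + 1 + 1 = 12.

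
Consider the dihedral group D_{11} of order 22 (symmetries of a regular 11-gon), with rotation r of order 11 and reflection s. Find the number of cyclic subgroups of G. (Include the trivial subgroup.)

13

Each element a generates a cyclic subgroup ⟨a⟩; distinct elements may generate the same one (a cyclic group of order d has φ(d) generators).
Cyclic subgroups by order — order 1: 1; order 2: 11; order 11: 1.
Total: 13.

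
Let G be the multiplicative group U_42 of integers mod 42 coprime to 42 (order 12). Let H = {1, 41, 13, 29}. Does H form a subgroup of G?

Yes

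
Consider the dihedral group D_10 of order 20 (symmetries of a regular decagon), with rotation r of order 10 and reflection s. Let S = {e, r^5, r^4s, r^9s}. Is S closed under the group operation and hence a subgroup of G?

Yes

|S| = 4 divides |G| = 20, consistent with Lagrange.
S contains the identity, every element's inverse is in S, and S is closed under ·: it is a subgroup.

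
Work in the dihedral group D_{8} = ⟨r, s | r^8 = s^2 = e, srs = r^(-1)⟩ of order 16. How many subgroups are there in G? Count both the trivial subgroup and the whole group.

|G| = 16, so by Lagrange every subgroup order divides 16. Divisors: 1, 2, 4, 8, 16.
Subgroups by order — order 1: 1; order 2: 9; order 4: 5; order 8: 3; order 16: 1.
Total: 1 + 9 + 5 + 3 + 1 = 19.

19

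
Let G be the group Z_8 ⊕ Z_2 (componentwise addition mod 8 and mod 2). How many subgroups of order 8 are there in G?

|G| = 16 and 8 | 16, so subgroups of order 8 are possible by Lagrange.
The subgroups of order 8 are: {(0,0), (0,1), (2,0), (2,1), (4,0), (4,1), (6,0), (6,1)}; {(0,0), (1,0), (2,0), (3,0), (4,0), (5,0), (6,0), (7,0)}; {(0,0), (1,1), (2,0), (3,1), (4,0), (5,1), (6,0), (7,1)}.
So G has 3 subgroups of order 8.

3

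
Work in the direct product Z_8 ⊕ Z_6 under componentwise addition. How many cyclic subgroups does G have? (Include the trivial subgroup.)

16

A cyclic subgroup of order d is generated by each of its φ(d) elements of order d, so the cyclic subgroups of order d number (#elements of order d)/φ(d).
Cyclic subgroups by order — order 1: 1; order 2: 3; order 3: 1; order 4: 2; order 6: 3; order 8: 2; order 12: 2; order 24: 2.
Total: 16.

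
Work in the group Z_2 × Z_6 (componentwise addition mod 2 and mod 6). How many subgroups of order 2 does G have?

|G| = 12 and 2 | 12, so subgroups of order 2 are possible by Lagrange.
The subgroups of order 2 are: {(0,0), (0,3)}; {(0,0), (1,0)}; {(0,0), (1,3)}.
So G has 3 subgroups of order 2.

3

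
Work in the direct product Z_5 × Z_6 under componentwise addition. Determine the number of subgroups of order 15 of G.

1

|G| = 30 and 15 | 30, so subgroups of order 15 are possible by Lagrange.
The subgroups of order 15 are: {(0,0), (0,2), (0,4), (1,0), (1,2), (1,4), (2,0), (2,2), (2,4), (3,0), (3,2), (3,4), (4,0), (4,2), (4,4)}.
So G has 1 subgroup of order 15.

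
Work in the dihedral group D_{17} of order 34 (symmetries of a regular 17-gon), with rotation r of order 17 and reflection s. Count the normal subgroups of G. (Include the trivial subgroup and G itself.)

3

G has 20 subgroups. Checking conjugation-invariance by order — order 1: 1/1 normal; order 2: 0/17 normal; order 17: 1/1 normal; order 34: 1/1 normal.
Total normal subgroups: 3.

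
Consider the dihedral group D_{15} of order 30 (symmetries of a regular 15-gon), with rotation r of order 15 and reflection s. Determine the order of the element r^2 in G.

15

Computing powers of r^2: the smallest k with (r^2)^k = e is k = 15.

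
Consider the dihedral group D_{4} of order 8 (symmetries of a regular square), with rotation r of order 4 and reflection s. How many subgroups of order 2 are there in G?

5

|G| = 8 and 2 | 8, so subgroups of order 2 are possible by Lagrange.
The subgroups of order 2 are: {e, r^2}; {e, r^2s}; {e, r^3s}; {e, rs}; … (5 in all).
So G has 5 subgroups of order 2.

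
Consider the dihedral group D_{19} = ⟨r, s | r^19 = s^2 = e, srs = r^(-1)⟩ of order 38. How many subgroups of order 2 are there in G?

|G| = 38 and 2 | 38, so subgroups of order 2 are possible by Lagrange.
The subgroups of order 2 are: {e, r^10s}; {e, r^11s}; {e, r^12s}; {e, r^13s}; … (19 in all).
So G has 19 subgroups of order 2.

19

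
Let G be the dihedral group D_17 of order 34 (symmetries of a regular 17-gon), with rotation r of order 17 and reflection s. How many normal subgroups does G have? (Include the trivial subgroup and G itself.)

3

G has 20 subgroups. Checking conjugation-invariance by order — order 1: 1/1 normal; order 2: 0/17 normal; order 17: 1/1 normal; order 34: 1/1 normal.
Total normal subgroups: 3.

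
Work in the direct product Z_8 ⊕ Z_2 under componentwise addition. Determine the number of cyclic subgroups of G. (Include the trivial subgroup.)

A cyclic subgroup of order d is generated by each of its φ(d) elements of order d, so the cyclic subgroups of order d number (#elements of order d)/φ(d).
Cyclic subgroups by order — order 1: 1; order 2: 3; order 4: 2; order 8: 2.
Total: 8.

8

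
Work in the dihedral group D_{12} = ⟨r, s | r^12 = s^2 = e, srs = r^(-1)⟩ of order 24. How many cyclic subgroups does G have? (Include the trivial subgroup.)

Group the elements of G by the cyclic subgroup they generate; each cyclic subgroup of order d accounts for φ(d) elements.
Cyclic subgroups by order — order 1: 1; order 2: 13; order 3: 1; order 4: 1; order 6: 1; order 12: 1.
Total: 18.

18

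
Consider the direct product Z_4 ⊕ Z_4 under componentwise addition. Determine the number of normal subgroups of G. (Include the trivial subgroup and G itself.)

15

G is abelian, so every subgroup is normal.
G has 15 subgroups in total, hence 15 normal subgroups.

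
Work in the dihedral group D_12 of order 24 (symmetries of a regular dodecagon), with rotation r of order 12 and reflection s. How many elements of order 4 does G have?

2

The elements of order 4 are: r^3, r^9.
That's 2.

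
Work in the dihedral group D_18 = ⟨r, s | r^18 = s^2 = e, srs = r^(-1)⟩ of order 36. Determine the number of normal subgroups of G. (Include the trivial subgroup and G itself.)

G has 45 subgroups. Checking conjugation-invariance by order — order 1: 1/1 normal; order 2: 1/19 normal; order 3: 1/1 normal; order 4: 0/9 normal; order 6: 1/7 normal; order 9: 1/1 normal; order 12: 0/3 normal; order 18: 3/3 normal; order 36: 1/1 normal.
Total normal subgroups: 9.

9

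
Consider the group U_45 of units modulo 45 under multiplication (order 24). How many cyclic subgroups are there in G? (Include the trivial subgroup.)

12

A cyclic subgroup of order d is generated by each of its φ(d) elements of order d, so the cyclic subgroups of order d number (#elements of order d)/φ(d).
Cyclic subgroups by order — order 1: 1; order 2: 3; order 3: 1; order 4: 2; order 6: 3; order 12: 2.
Total: 12.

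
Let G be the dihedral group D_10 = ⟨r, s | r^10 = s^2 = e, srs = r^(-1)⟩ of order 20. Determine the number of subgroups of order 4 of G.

|G| = 20 and 4 | 20, so subgroups of order 4 are possible by Lagrange.
The subgroups of order 4 are: {e, r^5, r^2s, r^7s}; {e, r^5, r^3s, r^8s}; {e, r^5, r^4s, r^9s}; {e, r^5, s, r^5s}; … (5 in all).
So G has 5 subgroups of order 4.

5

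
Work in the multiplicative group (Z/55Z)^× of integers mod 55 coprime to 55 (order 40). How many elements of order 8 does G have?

0

No element of G has order 8 (even though 8 | 40).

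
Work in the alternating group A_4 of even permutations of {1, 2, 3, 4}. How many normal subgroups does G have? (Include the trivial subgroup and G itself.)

G has 10 subgroups. Checking conjugation-invariance by order — order 1: 1/1 normal; order 2: 0/3 normal; order 3: 0/4 normal; order 4: 1/1 normal; order 12: 1/1 normal.
Total normal subgroups: 3.

3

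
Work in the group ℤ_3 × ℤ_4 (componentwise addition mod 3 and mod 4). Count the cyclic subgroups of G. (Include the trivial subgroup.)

A cyclic subgroup of order d is generated by each of its φ(d) elements of order d, so the cyclic subgroups of order d number (#elements of order d)/φ(d).
Cyclic subgroups by order — order 1: 1; order 2: 1; order 3: 1; order 4: 1; order 6: 1; order 12: 1.
Total: 6.

6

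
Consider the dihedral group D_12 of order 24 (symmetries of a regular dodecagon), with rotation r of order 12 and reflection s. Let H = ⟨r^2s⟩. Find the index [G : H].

|⟨r^2s⟩| = 2 and |G| = 24.
By Lagrange, [G : H] = |G|/|H| = 24/2 = 12.

12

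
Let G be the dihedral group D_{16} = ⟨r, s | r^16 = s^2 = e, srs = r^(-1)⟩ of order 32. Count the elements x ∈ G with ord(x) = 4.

The elements of order 4 are: r^4, r^12.
That's 2.

2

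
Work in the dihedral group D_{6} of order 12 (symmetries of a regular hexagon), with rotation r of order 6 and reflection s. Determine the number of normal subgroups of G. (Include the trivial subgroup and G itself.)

G has 16 subgroups. Checking conjugation-invariance by order — order 1: 1/1 normal; order 2: 1/7 normal; order 3: 1/1 normal; order 4: 0/3 normal; order 6: 3/3 normal; order 12: 1/1 normal.
Total normal subgroups: 7.

7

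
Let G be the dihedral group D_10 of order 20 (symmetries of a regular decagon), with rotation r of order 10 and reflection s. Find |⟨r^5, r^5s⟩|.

4

|⟨r^5⟩| = 2 and |⟨r^5s⟩| = 2, so |H| is a multiple of lcm(2, 2) = 2 and divides |G| = 20.
Closing under the operation: H = {e, r^5, s, r^5s}, so |H| = 4.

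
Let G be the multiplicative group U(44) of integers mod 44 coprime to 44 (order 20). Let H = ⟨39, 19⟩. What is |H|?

10

|⟨39⟩| = 10 and |⟨19⟩| = 10, so |H| is a multiple of lcm(10, 10) = 10 and divides |G| = 20.
Closing under the operation: H = {1, 5, 7, 9, 19, 25, 35, 37, 39, 43}, so |H| = 10.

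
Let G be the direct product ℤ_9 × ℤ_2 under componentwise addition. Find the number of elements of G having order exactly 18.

6

An element (a,b) has order lcm(ord(a), ord(b)); count pairs with lcm equal to 18.
Enumerating gives 6 such elements.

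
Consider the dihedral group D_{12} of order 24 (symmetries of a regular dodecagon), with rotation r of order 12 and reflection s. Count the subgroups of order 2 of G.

13

|G| = 24 and 2 | 24, so subgroups of order 2 are possible by Lagrange.
The subgroups of order 2 are: {e, r^10s}; {e, r^11s}; {e, r^2s}; {e, r^3s}; … (13 in all).
So G has 13 subgroups of order 2.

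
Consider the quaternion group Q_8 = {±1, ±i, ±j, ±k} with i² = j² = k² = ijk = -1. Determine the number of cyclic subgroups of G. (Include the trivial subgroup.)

5

Each element a generates a cyclic subgroup ⟨a⟩; distinct elements may generate the same one (a cyclic group of order d has φ(d) generators).
Cyclic subgroups by order — order 1: 1; order 2: 1; order 4: 3.
Total: 5.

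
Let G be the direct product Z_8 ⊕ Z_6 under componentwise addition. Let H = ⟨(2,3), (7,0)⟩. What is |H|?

16

|⟨(2,3)⟩| = 4 and |⟨(7,0)⟩| = 8, so |H| is a multiple of lcm(4, 8) = 8 and divides |G| = 48.
Closing under the operation: H = {(0,0), (0,3), (1,0), (1,3), (2,0), (2,3), (3,0), (3,3), (4,0), (4,3), (5,0), (5,3), (6,0), (6,3), (7,0), (7,3)}, so |H| = 16.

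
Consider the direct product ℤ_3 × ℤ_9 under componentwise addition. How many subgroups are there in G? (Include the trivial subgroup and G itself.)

10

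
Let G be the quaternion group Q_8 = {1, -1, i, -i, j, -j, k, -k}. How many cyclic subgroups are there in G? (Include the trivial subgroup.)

Group the elements of G by the cyclic subgroup they generate; each cyclic subgroup of order d accounts for φ(d) elements.
Cyclic subgroups by order — order 1: 1; order 2: 1; order 4: 3.
Total: 5.

5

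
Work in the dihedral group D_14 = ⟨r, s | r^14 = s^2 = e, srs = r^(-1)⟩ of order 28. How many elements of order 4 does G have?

No element of G has order 4 (even though 4 | 28).

0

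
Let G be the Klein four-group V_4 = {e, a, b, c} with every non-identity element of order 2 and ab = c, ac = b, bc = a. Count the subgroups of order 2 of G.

|G| = 4 and 2 | 4, so subgroups of order 2 are possible by Lagrange.
The subgroups of order 2 are: {e, a}; {e, b}; {e, c}.
So G has 3 subgroups of order 2.

3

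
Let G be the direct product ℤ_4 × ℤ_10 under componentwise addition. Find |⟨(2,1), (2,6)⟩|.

|⟨(2,1)⟩| = 10 and |⟨(2,6)⟩| = 10, so |H| is a multiple of lcm(10, 10) = 10 and divides |G| = 40.
Closing under the operation: H = {(0,0), (0,1), (0,2), (0,3), (0,4), (0,5), (0,6), (0,7), (0,8), (0,9), (2,0), (2,1), (2,2), (2,3), (2,4), (2,5), (2,6), (2,7), (2,8), (2,9)}, so |H| = 20.

20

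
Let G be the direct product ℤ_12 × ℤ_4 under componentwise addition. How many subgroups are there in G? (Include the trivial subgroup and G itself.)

30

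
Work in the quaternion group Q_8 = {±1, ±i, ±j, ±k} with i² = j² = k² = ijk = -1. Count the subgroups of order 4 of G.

3

|G| = 8 and 4 | 8, so subgroups of order 4 are possible by Lagrange.
The subgroups of order 4 are: {1, -1, i, -i}; {1, -1, j, -j}; {1, -1, k, -k}.
So G has 3 subgroups of order 4.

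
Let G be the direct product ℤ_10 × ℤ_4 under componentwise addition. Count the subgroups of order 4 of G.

|G| = 40 and 4 | 40, so subgroups of order 4 are possible by Lagrange.
The subgroups of order 4 are: {(0,0), (0,1), (0,2), (0,3)}; {(0,0), (0,2), (5,0), (5,2)}; {(0,0), (0,2), (5,1), (5,3)}.
So G has 3 subgroups of order 4.

3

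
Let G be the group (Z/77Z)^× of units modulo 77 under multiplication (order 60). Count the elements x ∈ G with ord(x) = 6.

6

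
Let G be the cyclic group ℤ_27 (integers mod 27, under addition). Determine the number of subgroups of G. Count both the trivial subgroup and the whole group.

4

A cyclic group of order 27 has exactly one subgroup for each divisor of 27.
Divisors of 27: 1, 3, 9, 27.
So ℤ_27 has 4 subgroups.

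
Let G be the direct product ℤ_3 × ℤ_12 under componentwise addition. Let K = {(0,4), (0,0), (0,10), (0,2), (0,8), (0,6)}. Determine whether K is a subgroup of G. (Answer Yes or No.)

Yes

|K| = 6 divides |G| = 36, consistent with Lagrange.
K contains the identity, every element's inverse is in K, and K is closed under +: it is a subgroup.
In fact K = ⟨(0,2)⟩.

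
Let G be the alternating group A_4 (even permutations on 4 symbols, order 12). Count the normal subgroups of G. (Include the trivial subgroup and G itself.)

3

G has 10 subgroups. Checking conjugation-invariance by order — order 1: 1/1 normal; order 2: 0/3 normal; order 3: 0/4 normal; order 4: 1/1 normal; order 12: 1/1 normal.
Total normal subgroups: 3.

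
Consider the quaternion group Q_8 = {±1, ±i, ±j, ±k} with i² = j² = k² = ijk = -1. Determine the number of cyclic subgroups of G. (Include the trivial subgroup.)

5

Group the elements of G by the cyclic subgroup they generate; each cyclic subgroup of order d accounts for φ(d) elements.
Cyclic subgroups by order — order 1: 1; order 2: 1; order 4: 3.
Total: 5.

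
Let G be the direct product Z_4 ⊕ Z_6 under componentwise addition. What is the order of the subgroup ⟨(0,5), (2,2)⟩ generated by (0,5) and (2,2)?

|⟨(0,5)⟩| = 6 and |⟨(2,2)⟩| = 6, so |H| is a multiple of lcm(6, 6) = 6 and divides |G| = 24.
Closing under the operation: H = {(0,0), (0,1), (0,2), (0,3), (0,4), (0,5), (2,0), (2,1), (2,2), (2,3), (2,4), (2,5)}, so |H| = 12.

12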